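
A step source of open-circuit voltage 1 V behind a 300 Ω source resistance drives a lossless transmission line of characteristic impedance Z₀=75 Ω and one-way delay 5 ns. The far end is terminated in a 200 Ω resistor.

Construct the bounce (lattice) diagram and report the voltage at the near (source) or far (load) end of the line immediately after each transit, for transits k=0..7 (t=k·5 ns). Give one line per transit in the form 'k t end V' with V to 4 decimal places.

Γ_L=0.454545, Γ_S=0.600000; launch V₁=1·75/375=0.200000
k=0 src: V=0.2000
k=1 load: inc=0.200000, refl=0.200000·0.454545=0.0909; V=0.000000+0.200000+0.090909=0.2909
k=2 src: inc=0.090909, refl=0.090909·0.600000=0.0545; V=0.200000+0.090909+0.054545=0.3455
k=3 load: inc=0.054545, refl=0.054545·0.454545=0.0248; V=0.290909+0.054545+0.024793=0.3702
k=4 src: inc=0.024793, refl=0.024793·0.600000=0.0149; V=0.345455+0.024793+0.014876=0.3851
k=5 load: inc=0.014876, refl=0.014876·0.454545=0.0068; V=0.370248+0.014876+0.006762=0.3919
k=6 src: inc=0.006762, refl=0.006762·0.600000=0.0041; V=0.385124+0.006762+0.004057=0.3959
k=7 load: inc=0.004057, refl=0.004057·0.454545=0.0018; V=0.391886+0.004057+0.001844=0.3978

0 0 source 0.2000
1 5 load 0.2909
2 10 source 0.3455
3 15 load 0.3702
4 20 source 0.3851
5 25 load 0.3919
6 30 source 0.3959
7 35 load 0.3978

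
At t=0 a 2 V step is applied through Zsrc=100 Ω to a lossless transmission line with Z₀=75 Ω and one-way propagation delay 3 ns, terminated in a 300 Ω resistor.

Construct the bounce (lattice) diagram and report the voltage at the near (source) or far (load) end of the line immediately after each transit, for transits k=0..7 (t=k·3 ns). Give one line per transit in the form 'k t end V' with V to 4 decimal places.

0 0 source 0.8571
1 3 load 1.3714
2 6 source 1.4449
3 9 load 1.4890
4 12 source 1.4953
5 15 load 1.4991
6 18 source 1.4996
7 21 load 1.4999

Γ_L=0.600000, Γ_S=0.142857; launch V₁=2·75/175=0.857143
k=0 src: V=0.8571
k=1 load: inc=0.857143, refl=0.857143·0.600000=0.5143; V=0.000000+0.857143+0.514286=1.3714
k=2 src: inc=0.514286, refl=0.514286·0.142857=0.0735; V=0.857143+0.514286+0.073469=1.4449
k=3 load: inc=0.073469, refl=0.073469·0.600000=0.0441; V=1.371429+0.073469+0.044082=1.4890
k=4 src: inc=0.044082, refl=0.044082·0.142857=0.0063; V=1.444898+0.044082+0.006297=1.4953
k=5 load: inc=0.006297, refl=0.006297·0.600000=0.0038; V=1.488980+0.006297+0.003778=1.4991
k=6 src: inc=0.003778, refl=0.003778·0.142857=0.0005; V=1.495277+0.003778+0.000540=1.4996
k=7 load: inc=0.000540, refl=0.000540·0.600000=0.0003; V=1.499055+0.000540+0.000324=1.4999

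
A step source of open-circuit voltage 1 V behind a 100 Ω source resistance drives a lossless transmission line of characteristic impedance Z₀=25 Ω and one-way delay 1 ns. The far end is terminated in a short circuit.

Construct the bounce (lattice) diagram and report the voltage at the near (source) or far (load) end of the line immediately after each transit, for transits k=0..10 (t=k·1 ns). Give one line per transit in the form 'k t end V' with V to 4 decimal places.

Γ_L=-1.000000, Γ_S=0.600000; launch V₁=1·25/125=0.200000
k=0 src: V=0.2000
k=1 load: inc=0.200000, refl=0.200000·-1.000000=-0.2000; V=0.000000+0.200000+-0.200000=0.0000
k=2 src: inc=-0.200000, refl=-0.200000·0.600000=-0.1200; V=0.200000+-0.200000+-0.120000=-0.1200
k=3 load: inc=-0.120000, refl=-0.120000·-1.000000=0.1200; V=0.000000+-0.120000+0.120000=0.0000
k=4 src: inc=0.120000, refl=0.120000·0.600000=0.0720; V=-0.120000+0.120000+0.072000=0.0720
k=5 load: inc=0.072000, refl=0.072000·-1.000000=-0.0720; V=0.000000+0.072000+-0.072000=0.0000
k=6 src: inc=-0.072000, refl=-0.072000·0.600000=-0.0432; V=0.072000+-0.072000+-0.043200=-0.0432
k=7 load: inc=-0.043200, refl=-0.043200·-1.000000=0.0432; V=0.000000+-0.043200+0.043200=0.0000
k=8 src: inc=0.043200, refl=0.043200·0.600000=0.0259; V=-0.043200+0.043200+0.025920=0.0259
k=9 load: inc=0.025920, refl=0.025920·-1.000000=-0.0259; V=0.000000+0.025920+-0.025920=0.0000
k=10 src: inc=-0.025920, refl=-0.025920·0.600000=-0.0156; V=0.025920+-0.025920+-0.015552=-0.0156

0 0 source 0.2000
1 1 load 0.0000
2 2 source -0.1200
3 3 load 0.0000
4 4 source 0.0720
5 5 load 0.0000
6 6 source -0.0432
7 7 load 0.0000
8 8 source 0.0259
9 9 load 0.0000
10 10 source -0.0156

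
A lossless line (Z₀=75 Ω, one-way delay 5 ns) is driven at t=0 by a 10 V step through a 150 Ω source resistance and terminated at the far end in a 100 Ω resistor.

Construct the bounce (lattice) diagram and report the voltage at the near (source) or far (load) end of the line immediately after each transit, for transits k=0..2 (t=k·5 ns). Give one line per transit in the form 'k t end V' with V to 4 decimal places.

0 0 source 3.3333
1 5 load 3.8095
2 10 source 3.9683

Γ_L=0.142857, Γ_S=0.333333; launch V₁=10·75/225=3.333333
k=0 src: V=3.3333
k=1 load: inc=3.333333, refl=3.333333·0.142857=0.4762; V=0.000000+3.333333+0.476190=3.8095
k=2 src: inc=0.476190, refl=0.476190·0.333333=0.1587; V=3.333333+0.476190+0.158730=3.9683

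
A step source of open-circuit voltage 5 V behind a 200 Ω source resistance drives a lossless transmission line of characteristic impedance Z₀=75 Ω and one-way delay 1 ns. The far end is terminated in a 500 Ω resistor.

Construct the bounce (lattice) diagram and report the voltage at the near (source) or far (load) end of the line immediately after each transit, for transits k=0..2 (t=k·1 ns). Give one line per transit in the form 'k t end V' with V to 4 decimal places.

Γ_L=0.739130, Γ_S=0.454545; launch V₁=5·75/275=1.363636
k=0 src: V=1.3636
k=1 load: inc=1.363636, refl=1.363636·0.739130=1.0079; V=0.000000+1.363636+1.007905=2.3715
k=2 src: inc=1.007905, refl=1.007905·0.454545=0.4581; V=1.363636+1.007905+0.458139=2.8297

0 0 source 1.3636
1 1 load 2.3715
2 2 source 2.8297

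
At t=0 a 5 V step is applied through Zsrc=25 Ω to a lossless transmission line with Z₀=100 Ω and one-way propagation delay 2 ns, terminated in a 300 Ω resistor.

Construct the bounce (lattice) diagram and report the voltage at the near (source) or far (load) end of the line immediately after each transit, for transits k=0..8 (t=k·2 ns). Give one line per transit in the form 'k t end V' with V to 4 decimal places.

0 0 source 4.0000
1 2 load 6.0000
2 4 source 4.8000
3 6 load 4.2000
4 8 source 4.5600
5 10 load 4.7400
6 12 source 4.6320
7 14 load 4.5780
8 16 source 4.6104

Γ_L=0.500000, Γ_S=-0.600000; launch V₁=5·100/125=4.000000
k=0 src: V=4.0000
k=1 load: inc=4.000000, refl=4.000000·0.500000=2.0000; V=0.000000+4.000000+2.000000=6.0000
k=2 src: inc=2.000000, refl=2.000000·-0.600000=-1.2000; V=4.000000+2.000000+-1.200000=4.8000
k=3 load: inc=-1.200000, refl=-1.200000·0.500000=-0.6000; V=6.000000+-1.200000+-0.600000=4.2000
k=4 src: inc=-0.600000, refl=-0.600000·-0.600000=0.3600; V=4.800000+-0.600000+0.360000=4.5600
k=5 load: inc=0.360000, refl=0.360000·0.500000=0.1800; V=4.200000+0.360000+0.180000=4.7400
k=6 src: inc=0.180000, refl=0.180000·-0.600000=-0.1080; V=4.560000+0.180000+-0.108000=4.6320
k=7 load: inc=-0.108000, refl=-0.108000·0.500000=-0.0540; V=4.740000+-0.108000+-0.054000=4.5780
k=8 src: inc=-0.054000, refl=-0.054000·-0.600000=0.0324; V=4.632000+-0.054000+0.032400=4.6104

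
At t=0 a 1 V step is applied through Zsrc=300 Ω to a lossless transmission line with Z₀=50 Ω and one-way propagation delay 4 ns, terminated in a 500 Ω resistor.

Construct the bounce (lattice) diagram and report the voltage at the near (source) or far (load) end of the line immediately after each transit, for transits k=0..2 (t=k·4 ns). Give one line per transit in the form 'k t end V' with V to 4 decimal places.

0 0 source 0.1429
1 4 load 0.2597
2 8 source 0.3432

Γ_L=0.818182, Γ_S=0.714286; launch V₁=1·50/350=0.142857
k=0 src: V=0.1429
k=1 load: inc=0.142857, refl=0.142857·0.818182=0.1169; V=0.000000+0.142857+0.116883=0.2597
k=2 src: inc=0.116883, refl=0.116883·0.714286=0.0835; V=0.142857+0.116883+0.083488=0.3432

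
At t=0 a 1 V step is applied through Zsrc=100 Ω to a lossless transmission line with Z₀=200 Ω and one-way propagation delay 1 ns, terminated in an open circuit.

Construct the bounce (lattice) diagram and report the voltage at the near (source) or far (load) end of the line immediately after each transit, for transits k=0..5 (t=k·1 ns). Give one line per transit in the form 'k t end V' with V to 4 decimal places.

Γ_L=1.000000, Γ_S=-0.333333; launch V₁=1·200/300=0.666667
k=0 src: V=0.6667
k=1 load: inc=0.666667, refl=0.666667·1.000000=0.6667; V=0.000000+0.666667+0.666667=1.3333
k=2 src: inc=0.666667, refl=0.666667·-0.333333=-0.2222; V=0.666667+0.666667+-0.222222=1.1111
k=3 load: inc=-0.222222, refl=-0.222222·1.000000=-0.2222; V=1.333333+-0.222222+-0.222222=0.8889
k=4 src: inc=-0.222222, refl=-0.222222·-0.333333=0.0741; V=1.111111+-0.222222+0.074074=0.9630
k=5 load: inc=0.074074, refl=0.074074·1.000000=0.0741; V=0.888889+0.074074+0.074074=1.0370

0 0 source 0.6667
1 1 load 1.3333
2 2 source 1.1111
3 3 load 0.8889
4 4 source 0.9630
5 5 load 1.0370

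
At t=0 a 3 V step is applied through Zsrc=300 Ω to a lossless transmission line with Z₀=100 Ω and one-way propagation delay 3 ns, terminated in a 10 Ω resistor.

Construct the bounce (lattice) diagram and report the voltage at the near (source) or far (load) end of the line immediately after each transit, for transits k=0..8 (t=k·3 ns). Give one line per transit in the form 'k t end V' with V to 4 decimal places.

Γ_L=-0.818182, Γ_S=0.500000; launch V₁=3·100/400=0.750000
k=0 src: V=0.7500
k=1 load: inc=0.750000, refl=0.750000·-0.818182=-0.6136; V=0.000000+0.750000+-0.613636=0.1364
k=2 src: inc=-0.613636, refl=-0.613636·0.500000=-0.3068; V=0.750000+-0.613636+-0.306818=-0.1705
k=3 load: inc=-0.306818, refl=-0.306818·-0.818182=0.2510; V=0.136364+-0.306818+0.251033=0.0806
k=4 src: inc=0.251033, refl=0.251033·0.500000=0.1255; V=-0.170455+0.251033+0.125517=0.2061
k=5 load: inc=0.125517, refl=0.125517·-0.818182=-0.1027; V=0.080579+0.125517+-0.102695=0.1034
k=6 src: inc=-0.102695, refl=-0.102695·0.500000=-0.0513; V=0.206095+-0.102695+-0.051348=0.0521
k=7 load: inc=-0.051348, refl=-0.051348·-0.818182=0.0420; V=0.103400+-0.051348+0.042012=0.0941
k=8 src: inc=0.042012, refl=0.042012·0.500000=0.0210; V=0.052052+0.042012+0.021006=0.1151

0 0 source 0.7500
1 3 load 0.1364
2 6 source -0.1705
3 9 load 0.0806
4 12 source 0.2061
5 15 load 0.1034
6 18 source 0.0521
7 21 load 0.0941
8 24 source 0.1151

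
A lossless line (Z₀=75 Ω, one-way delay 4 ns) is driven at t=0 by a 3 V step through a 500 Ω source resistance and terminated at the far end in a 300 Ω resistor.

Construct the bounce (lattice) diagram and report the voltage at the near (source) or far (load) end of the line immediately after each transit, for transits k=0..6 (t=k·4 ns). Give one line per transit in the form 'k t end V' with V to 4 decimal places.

Γ_L=0.600000, Γ_S=0.739130; launch V₁=3·75/575=0.391304
k=0 src: V=0.3913
k=1 load: inc=0.391304, refl=0.391304·0.600000=0.2348; V=0.000000+0.391304+0.234783=0.6261
k=2 src: inc=0.234783, refl=0.234783·0.739130=0.1735; V=0.391304+0.234783+0.173535=0.7996
k=3 load: inc=0.173535, refl=0.173535·0.600000=0.1041; V=0.626087+0.173535+0.104121=0.9037
k=4 src: inc=0.104121, refl=0.104121·0.739130=0.0770; V=0.799622+0.104121+0.076959=0.9807
k=5 load: inc=0.076959, refl=0.076959·0.600000=0.0462; V=0.903743+0.076959+0.046175=1.0269
k=6 src: inc=0.046175, refl=0.046175·0.739130=0.0341; V=0.980702+0.046175+0.034130=1.0610

0 0 source 0.3913
1 4 load 0.6261
2 8 source 0.7996
3 12 load 0.9037
4 16 source 0.9807
5 20 load 1.0269
6 24 source 1.0610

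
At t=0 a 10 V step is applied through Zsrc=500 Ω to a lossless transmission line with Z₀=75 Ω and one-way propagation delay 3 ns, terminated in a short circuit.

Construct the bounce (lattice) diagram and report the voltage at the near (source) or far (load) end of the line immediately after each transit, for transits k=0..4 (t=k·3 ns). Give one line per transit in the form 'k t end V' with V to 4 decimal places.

0 0 source 1.3043
1 3 load 0.0000
2 6 source -0.9641
3 9 load 0.0000
4 12 source 0.7126

Γ_L=-1.000000, Γ_S=0.739130; launch V₁=10·75/575=1.304348
k=0 src: V=1.3043
k=1 load: inc=1.304348, refl=1.304348·-1.000000=-1.3043; V=0.000000+1.304348+-1.304348=0.0000
k=2 src: inc=-1.304348, refl=-1.304348·0.739130=-0.9641; V=1.304348+-1.304348+-0.964083=-0.9641
k=3 load: inc=-0.964083, refl=-0.964083·-1.000000=0.9641; V=0.000000+-0.964083+0.964083=0.0000
k=4 src: inc=0.964083, refl=0.964083·0.739130=0.7126; V=-0.964083+0.964083+0.712583=0.7126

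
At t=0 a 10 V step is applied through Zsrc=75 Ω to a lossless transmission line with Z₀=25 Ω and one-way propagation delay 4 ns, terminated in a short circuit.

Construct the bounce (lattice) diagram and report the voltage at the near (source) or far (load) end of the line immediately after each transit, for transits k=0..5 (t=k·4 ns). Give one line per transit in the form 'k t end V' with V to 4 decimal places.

Γ_L=-1.000000, Γ_S=0.500000; launch V₁=10·25/100=2.500000
k=0 src: V=2.5000
k=1 load: inc=2.500000, refl=2.500000·-1.000000=-2.5000; V=0.000000+2.500000+-2.500000=0.0000
k=2 src: inc=-2.500000, refl=-2.500000·0.500000=-1.2500; V=2.500000+-2.500000+-1.250000=-1.2500
k=3 load: inc=-1.250000, refl=-1.250000·-1.000000=1.2500; V=0.000000+-1.250000+1.250000=0.0000
k=4 src: inc=1.250000, refl=1.250000·0.500000=0.6250; V=-1.250000+1.250000+0.625000=0.6250
k=5 load: inc=0.625000, refl=0.625000·-1.000000=-0.6250; V=0.000000+0.625000+-0.625000=0.0000

0 0 source 2.5000
1 4 load 0.0000
2 8 source -1.2500
3 12 load 0.0000
4 16 source 0.6250
5 20 load 0.0000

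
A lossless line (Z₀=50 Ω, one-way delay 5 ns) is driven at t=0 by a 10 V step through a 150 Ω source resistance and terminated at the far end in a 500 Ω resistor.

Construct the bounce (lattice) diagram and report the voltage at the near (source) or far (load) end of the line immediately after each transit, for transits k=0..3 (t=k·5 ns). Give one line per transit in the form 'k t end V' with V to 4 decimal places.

0 0 source 2.5000
1 5 load 4.5455
2 10 source 5.5682
3 15 load 6.4050

Γ_L=0.818182, Γ_S=0.500000; launch V₁=10·50/200=2.500000
k=0 src: V=2.5000
k=1 load: inc=2.500000, refl=2.500000·0.818182=2.0455; V=0.000000+2.500000+2.045455=4.5455
k=2 src: inc=2.045455, refl=2.045455·0.500000=1.0227; V=2.500000+2.045455+1.022727=5.5682
k=3 load: inc=1.022727, refl=1.022727·0.818182=0.8368; V=4.545455+1.022727+0.836777=6.4050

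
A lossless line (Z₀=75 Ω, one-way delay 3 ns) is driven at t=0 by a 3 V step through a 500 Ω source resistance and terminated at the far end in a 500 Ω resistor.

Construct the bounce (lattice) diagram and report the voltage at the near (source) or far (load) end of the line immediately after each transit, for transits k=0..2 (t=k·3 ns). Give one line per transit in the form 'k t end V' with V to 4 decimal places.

0 0 source 0.3913
1 3 load 0.6805
2 6 source 0.8943

Γ_L=0.739130, Γ_S=0.739130; launch V₁=3·75/575=0.391304
k=0 src: V=0.3913
k=1 load: inc=0.391304, refl=0.391304·0.739130=0.2892; V=0.000000+0.391304+0.289225=0.6805
k=2 src: inc=0.289225, refl=0.289225·0.739130=0.2138; V=0.391304+0.289225+0.213775=0.8943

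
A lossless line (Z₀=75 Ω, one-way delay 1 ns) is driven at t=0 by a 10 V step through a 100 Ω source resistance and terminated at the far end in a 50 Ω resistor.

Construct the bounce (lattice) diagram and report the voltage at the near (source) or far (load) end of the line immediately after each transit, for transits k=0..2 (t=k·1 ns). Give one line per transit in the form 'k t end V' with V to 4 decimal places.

0 0 source 4.2857
1 1 load 3.4286
2 2 source 3.3061

Γ_L=-0.200000, Γ_S=0.142857; launch V₁=10·75/175=4.285714
k=0 src: V=4.2857
k=1 load: inc=4.285714, refl=4.285714·-0.200000=-0.8571; V=0.000000+4.285714+-0.857143=3.4286
k=2 src: inc=-0.857143, refl=-0.857143·0.142857=-0.1224; V=4.285714+-0.857143+-0.122449=3.3061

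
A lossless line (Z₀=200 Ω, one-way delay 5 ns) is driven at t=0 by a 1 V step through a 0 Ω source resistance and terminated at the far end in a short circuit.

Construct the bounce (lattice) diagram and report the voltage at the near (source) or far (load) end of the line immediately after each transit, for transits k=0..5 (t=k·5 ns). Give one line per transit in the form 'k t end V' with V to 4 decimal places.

Γ_L=-1.000000, Γ_S=-1.000000; launch V₁=1·200/200=1.000000
k=0 src: V=1.0000
k=1 load: inc=1.000000, refl=1.000000·-1.000000=-1.0000; V=0.000000+1.000000+-1.000000=0.0000
k=2 src: inc=-1.000000, refl=-1.000000·-1.000000=1.0000; V=1.000000+-1.000000+1.000000=1.0000
k=3 load: inc=1.000000, refl=1.000000·-1.000000=-1.0000; V=0.000000+1.000000+-1.000000=0.0000
k=4 src: inc=-1.000000, refl=-1.000000·-1.000000=1.0000; V=1.000000+-1.000000+1.000000=1.0000
k=5 load: inc=1.000000, refl=1.000000·-1.000000=-1.0000; V=0.000000+1.000000+-1.000000=0.0000

0 0 source 1.0000
1 5 load 0.0000
2 10 source 1.0000
3 15 load 0.0000
4 20 source 1.0000
5 25 load 0.0000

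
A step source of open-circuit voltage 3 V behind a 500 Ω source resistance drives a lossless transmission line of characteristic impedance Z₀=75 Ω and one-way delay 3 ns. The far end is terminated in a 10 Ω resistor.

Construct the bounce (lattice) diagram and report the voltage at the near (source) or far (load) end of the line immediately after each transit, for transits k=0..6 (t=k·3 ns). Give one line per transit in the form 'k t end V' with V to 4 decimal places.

0 0 source 0.3913
1 3 load 0.0921
2 6 source -0.1291
3 9 load 0.0400
4 12 source 0.1650
5 15 load 0.0694
6 18 source -0.0012

Γ_L=-0.764706, Γ_S=0.739130; launch V₁=3·75/575=0.391304
k=0 src: V=0.3913
k=1 load: inc=0.391304, refl=0.391304·-0.764706=-0.2992; V=0.000000+0.391304+-0.299233=0.0921
k=2 src: inc=-0.299233, refl=-0.299233·0.739130=-0.2212; V=0.391304+-0.299233+-0.221172=-0.1291
k=3 load: inc=-0.221172, refl=-0.221172·-0.764706=0.1691; V=0.092072+-0.221172+0.169132=0.0400
k=4 src: inc=0.169132, refl=0.169132·0.739130=0.1250; V=-0.129100+0.169132+0.125010=0.1650
k=5 load: inc=0.125010, refl=0.125010·-0.764706=-0.0956; V=0.040031+0.125010+-0.095596=0.0694
k=6 src: inc=-0.095596, refl=-0.095596·0.739130=-0.0707; V=0.165041+-0.095596+-0.070658=-0.0012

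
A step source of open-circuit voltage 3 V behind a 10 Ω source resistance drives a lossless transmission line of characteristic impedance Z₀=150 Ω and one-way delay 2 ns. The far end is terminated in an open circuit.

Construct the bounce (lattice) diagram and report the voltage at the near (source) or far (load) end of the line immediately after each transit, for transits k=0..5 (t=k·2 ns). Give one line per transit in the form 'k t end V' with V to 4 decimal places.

0 0 source 2.8125
1 2 load 5.6250
2 4 source 3.1641
3 6 load 0.7031
4 8 source 2.8564
5 10 load 5.0098

Γ_L=1.000000, Γ_S=-0.875000; launch V₁=3·150/160=2.812500
k=0 src: V=2.8125
k=1 load: inc=2.812500, refl=2.812500·1.000000=2.8125; V=0.000000+2.812500+2.812500=5.6250
k=2 src: inc=2.812500, refl=2.812500·-0.875000=-2.4609; V=2.812500+2.812500+-2.460938=3.1641
k=3 load: inc=-2.460938, refl=-2.460938·1.000000=-2.4609; V=5.625000+-2.460938+-2.460938=0.7031
k=4 src: inc=-2.460938, refl=-2.460938·-0.875000=2.1533; V=3.164062+-2.460938+2.153320=2.8564
k=5 load: inc=2.153320, refl=2.153320·1.000000=2.1533; V=0.703125+2.153320+2.153320=5.0098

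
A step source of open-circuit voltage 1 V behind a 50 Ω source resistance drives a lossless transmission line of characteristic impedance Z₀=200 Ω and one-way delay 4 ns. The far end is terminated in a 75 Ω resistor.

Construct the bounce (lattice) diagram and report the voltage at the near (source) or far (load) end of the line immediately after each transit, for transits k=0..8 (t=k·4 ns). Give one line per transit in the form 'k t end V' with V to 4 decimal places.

0 0 source 0.8000
1 4 load 0.4364
2 8 source 0.6545
3 12 load 0.5554
4 16 source 0.6149
5 20 load 0.5878
6 24 source 0.6041
7 28 load 0.5967
8 32 source 0.6011

Γ_L=-0.454545, Γ_S=-0.600000; launch V₁=1·200/250=0.800000
k=0 src: V=0.8000
k=1 load: inc=0.800000, refl=0.800000·-0.454545=-0.3636; V=0.000000+0.800000+-0.363636=0.4364
k=2 src: inc=-0.363636, refl=-0.363636·-0.600000=0.2182; V=0.800000+-0.363636+0.218182=0.6545
k=3 load: inc=0.218182, refl=0.218182·-0.454545=-0.0992; V=0.436364+0.218182+-0.099174=0.5554
k=4 src: inc=-0.099174, refl=-0.099174·-0.600000=0.0595; V=0.654545+-0.099174+0.059504=0.6149
k=5 load: inc=0.059504, refl=0.059504·-0.454545=-0.0270; V=0.555372+0.059504+-0.027047=0.5878
k=6 src: inc=-0.027047, refl=-0.027047·-0.600000=0.0162; V=0.614876+-0.027047+0.016228=0.6041
k=7 load: inc=0.016228, refl=0.016228·-0.454545=-0.0074; V=0.587829+0.016228+-0.007377=0.5967
k=8 src: inc=-0.007377, refl=-0.007377·-0.600000=0.0044; V=0.604057+-0.007377+0.004426=0.6011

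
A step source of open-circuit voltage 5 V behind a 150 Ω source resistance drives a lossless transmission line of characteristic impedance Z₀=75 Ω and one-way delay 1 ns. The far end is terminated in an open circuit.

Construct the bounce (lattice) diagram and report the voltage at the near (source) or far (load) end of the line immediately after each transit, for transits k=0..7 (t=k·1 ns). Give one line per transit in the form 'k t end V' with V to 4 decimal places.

Γ_L=1.000000, Γ_S=0.333333; launch V₁=5·75/225=1.666667
k=0 src: V=1.6667
k=1 load: inc=1.666667, refl=1.666667·1.000000=1.6667; V=0.000000+1.666667+1.666667=3.3333
k=2 src: inc=1.666667, refl=1.666667·0.333333=0.5556; V=1.666667+1.666667+0.555556=3.8889
k=3 load: inc=0.555556, refl=0.555556·1.000000=0.5556; V=3.333333+0.555556+0.555556=4.4444
k=4 src: inc=0.555556, refl=0.555556·0.333333=0.1852; V=3.888889+0.555556+0.185185=4.6296
k=5 load: inc=0.185185, refl=0.185185·1.000000=0.1852; V=4.444444+0.185185+0.185185=4.8148
k=6 src: inc=0.185185, refl=0.185185·0.333333=0.0617; V=4.629630+0.185185+0.061728=4.8765
k=7 load: inc=0.061728, refl=0.061728·1.000000=0.0617; V=4.814815+0.061728+0.061728=4.9383

0 0 source 1.6667
1 1 load 3.3333
2 2 source 3.8889
3 3 load 4.4444
4 4 source 4.6296
5 5 load 4.8148
6 6 source 4.8765
7 7 load 4.9383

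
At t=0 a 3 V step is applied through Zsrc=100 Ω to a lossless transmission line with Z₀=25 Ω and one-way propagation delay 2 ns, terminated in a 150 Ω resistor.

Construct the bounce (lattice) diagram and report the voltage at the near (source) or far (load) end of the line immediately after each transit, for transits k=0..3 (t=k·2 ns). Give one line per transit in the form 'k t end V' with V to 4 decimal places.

Γ_L=0.714286, Γ_S=0.600000; launch V₁=3·25/125=0.600000
k=0 src: V=0.6000
k=1 load: inc=0.600000, refl=0.600000·0.714286=0.4286; V=0.000000+0.600000+0.428571=1.0286
k=2 src: inc=0.428571, refl=0.428571·0.600000=0.2571; V=0.600000+0.428571+0.257143=1.2857
k=3 load: inc=0.257143, refl=0.257143·0.714286=0.1837; V=1.028571+0.257143+0.183673=1.4694

0 0 source 0.6000
1 2 load 1.0286
2 4 source 1.2857
3 6 load 1.4694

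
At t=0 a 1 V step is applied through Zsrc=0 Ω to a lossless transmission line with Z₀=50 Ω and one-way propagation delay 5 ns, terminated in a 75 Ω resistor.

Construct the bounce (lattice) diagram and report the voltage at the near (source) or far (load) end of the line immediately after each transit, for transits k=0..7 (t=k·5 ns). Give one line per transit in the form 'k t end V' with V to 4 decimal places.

0 0 source 1.0000
1 5 load 1.2000
2 10 source 1.0000
3 15 load 0.9600
4 20 source 1.0000
5 25 load 1.0080
6 30 source 1.0000
7 35 load 0.9984

Γ_L=0.200000, Γ_S=-1.000000; launch V₁=1·50/50=1.000000
k=0 src: V=1.0000
k=1 load: inc=1.000000, refl=1.000000·0.200000=0.2000; V=0.000000+1.000000+0.200000=1.2000
k=2 src: inc=0.200000, refl=0.200000·-1.000000=-0.2000; V=1.000000+0.200000+-0.200000=1.0000
k=3 load: inc=-0.200000, refl=-0.200000·0.200000=-0.0400; V=1.200000+-0.200000+-0.040000=0.9600
k=4 src: inc=-0.040000, refl=-0.040000·-1.000000=0.0400; V=1.000000+-0.040000+0.040000=1.0000
k=5 load: inc=0.040000, refl=0.040000·0.200000=0.0080; V=0.960000+0.040000+0.008000=1.0080
k=6 src: inc=0.008000, refl=0.008000·-1.000000=-0.0080; V=1.000000+0.008000+-0.008000=1.0000
k=7 load: inc=-0.008000, refl=-0.008000·0.200000=-0.0016; V=1.008000+-0.008000+-0.001600=0.9984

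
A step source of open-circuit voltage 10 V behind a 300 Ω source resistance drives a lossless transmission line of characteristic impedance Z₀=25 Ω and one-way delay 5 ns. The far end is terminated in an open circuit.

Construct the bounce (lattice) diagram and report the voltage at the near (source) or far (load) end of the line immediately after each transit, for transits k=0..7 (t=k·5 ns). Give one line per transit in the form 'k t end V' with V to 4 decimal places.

0 0 source 0.7692
1 5 load 1.5385
2 10 source 2.1893
3 15 load 2.8402
4 20 source 3.3910
5 25 load 3.9417
6 30 source 4.4078
7 35 load 4.8738

Γ_L=1.000000, Γ_S=0.846154; launch V₁=10·25/325=0.769231
k=0 src: V=0.7692
k=1 load: inc=0.769231, refl=0.769231·1.000000=0.7692; V=0.000000+0.769231+0.769231=1.5385
k=2 src: inc=0.769231, refl=0.769231·0.846154=0.6509; V=0.769231+0.769231+0.650888=2.1893
k=3 load: inc=0.650888, refl=0.650888·1.000000=0.6509; V=1.538462+0.650888+0.650888=2.8402
k=4 src: inc=0.650888, refl=0.650888·0.846154=0.5508; V=2.189349+0.650888+0.550751=3.3910
k=5 load: inc=0.550751, refl=0.550751·1.000000=0.5508; V=2.840237+0.550751+0.550751=3.9417
k=6 src: inc=0.550751, refl=0.550751·0.846154=0.4660; V=3.390988+0.550751+0.466020=4.4078
k=7 load: inc=0.466020, refl=0.466020·1.000000=0.4660; V=3.941739+0.466020+0.466020=4.8738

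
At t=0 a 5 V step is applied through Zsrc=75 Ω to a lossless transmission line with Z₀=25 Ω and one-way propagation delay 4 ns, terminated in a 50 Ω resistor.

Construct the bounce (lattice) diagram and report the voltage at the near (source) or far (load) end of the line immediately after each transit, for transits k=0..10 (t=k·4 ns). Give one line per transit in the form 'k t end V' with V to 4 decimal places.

Γ_L=0.333333, Γ_S=0.500000; launch V₁=5·25/100=1.250000
k=0 src: V=1.2500
k=1 load: inc=1.250000, refl=1.250000·0.333333=0.4167; V=0.000000+1.250000+0.416667=1.6667
k=2 src: inc=0.416667, refl=0.416667·0.500000=0.2083; V=1.250000+0.416667+0.208333=1.8750
k=3 load: inc=0.208333, refl=0.208333·0.333333=0.0694; V=1.666667+0.208333+0.069444=1.9444
k=4 src: inc=0.069444, refl=0.069444·0.500000=0.0347; V=1.875000+0.069444+0.034722=1.9792
k=5 load: inc=0.034722, refl=0.034722·0.333333=0.0116; V=1.944444+0.034722+0.011574=1.9907
k=6 src: inc=0.011574, refl=0.011574·0.500000=0.0058; V=1.979167+0.011574+0.005787=1.9965
k=7 load: inc=0.005787, refl=0.005787·0.333333=0.0019; V=1.990741+0.005787+0.001929=1.9985
k=8 src: inc=0.001929, refl=0.001929·0.500000=0.0010; V=1.996528+0.001929+0.000965=1.9994
k=9 load: inc=0.000965, refl=0.000965·0.333333=0.0003; V=1.998457+0.000965+0.000322=1.9997
k=10 src: inc=0.000322, refl=0.000322·0.500000=0.0002; V=1.999421+0.000322+0.000161=1.9999

0 0 source 1.2500
1 4 load 1.6667
2 8 source 1.8750
3 12 load 1.9444
4 16 source 1.9792
5 20 load 1.9907
6 24 source 1.9965
7 28 load 1.9985
8 32 source 1.9994
9 36 load 1.9997
10 40 source 1.9999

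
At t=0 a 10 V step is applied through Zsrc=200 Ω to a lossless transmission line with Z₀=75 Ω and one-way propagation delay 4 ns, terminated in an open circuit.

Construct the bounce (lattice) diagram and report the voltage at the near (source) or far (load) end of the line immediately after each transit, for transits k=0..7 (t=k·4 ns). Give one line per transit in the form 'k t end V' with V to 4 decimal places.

0 0 source 2.7273
1 4 load 5.4545
2 8 source 6.6942
3 12 load 7.9339
4 16 source 8.4974
5 20 load 9.0609
6 24 source 9.3170
7 28 load 9.5731

Γ_L=1.000000, Γ_S=0.454545; launch V₁=10·75/275=2.727273
k=0 src: V=2.7273
k=1 load: inc=2.727273, refl=2.727273·1.000000=2.7273; V=0.000000+2.727273+2.727273=5.4545
k=2 src: inc=2.727273, refl=2.727273·0.454545=1.2397; V=2.727273+2.727273+1.239669=6.6942
k=3 load: inc=1.239669, refl=1.239669·1.000000=1.2397; V=5.454545+1.239669+1.239669=7.9339
k=4 src: inc=1.239669, refl=1.239669·0.454545=0.5635; V=6.694215+1.239669+0.563486=8.4974
k=5 load: inc=0.563486, refl=0.563486·1.000000=0.5635; V=7.933884+0.563486+0.563486=9.0609
k=6 src: inc=0.563486, refl=0.563486·0.454545=0.2561; V=8.497370+0.563486+0.256130=9.3170
k=7 load: inc=0.256130, refl=0.256130·1.000000=0.2561; V=9.060856+0.256130+0.256130=9.5731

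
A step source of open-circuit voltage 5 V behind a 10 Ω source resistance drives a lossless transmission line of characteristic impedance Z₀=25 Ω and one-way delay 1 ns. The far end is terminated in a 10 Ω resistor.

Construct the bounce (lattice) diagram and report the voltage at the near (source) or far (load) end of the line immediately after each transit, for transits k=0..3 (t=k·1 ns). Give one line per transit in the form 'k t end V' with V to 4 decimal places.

Γ_L=-0.428571, Γ_S=-0.428571; launch V₁=5·25/35=3.571429
k=0 src: V=3.5714
k=1 load: inc=3.571429, refl=3.571429·-0.428571=-1.5306; V=0.000000+3.571429+-1.530612=2.0408
k=2 src: inc=-1.530612, refl=-1.530612·-0.428571=0.6560; V=3.571429+-1.530612+0.655977=2.6968
k=3 load: inc=0.655977, refl=0.655977·-0.428571=-0.2811; V=2.040816+0.655977+-0.281133=2.4157

0 0 source 3.5714
1 1 load 2.0408
2 2 source 2.6968
3 3 load 2.4157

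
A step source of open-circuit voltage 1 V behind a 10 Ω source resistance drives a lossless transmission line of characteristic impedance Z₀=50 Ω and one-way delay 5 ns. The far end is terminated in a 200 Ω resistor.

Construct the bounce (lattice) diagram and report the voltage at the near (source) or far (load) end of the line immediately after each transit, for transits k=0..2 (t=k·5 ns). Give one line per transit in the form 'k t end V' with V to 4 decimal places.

0 0 source 0.8333
1 5 load 1.3333
2 10 source 1.0000

Γ_L=0.600000, Γ_S=-0.666667; launch V₁=1·50/60=0.833333
k=0 src: V=0.8333
k=1 load: inc=0.833333, refl=0.833333·0.600000=0.5000; V=0.000000+0.833333+0.500000=1.3333
k=2 src: inc=0.500000, refl=0.500000·-0.666667=-0.3333; V=0.833333+0.500000+-0.333333=1.0000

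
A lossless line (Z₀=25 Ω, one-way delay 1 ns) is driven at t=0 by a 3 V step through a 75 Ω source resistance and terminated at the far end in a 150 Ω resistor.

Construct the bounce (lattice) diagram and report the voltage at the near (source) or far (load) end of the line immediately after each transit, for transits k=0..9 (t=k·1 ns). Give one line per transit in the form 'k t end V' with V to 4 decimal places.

0 0 source 0.7500
1 1 load 1.2857
2 2 source 1.5536
3 3 load 1.7449
4 4 source 1.8406
5 5 load 1.9089
6 6 source 1.9431
7 7 load 1.9675
8 8 source 1.9797
9 9 load 1.9884

Γ_L=0.714286, Γ_S=0.500000; launch V₁=3·25/100=0.750000
k=0 src: V=0.7500
k=1 load: inc=0.750000, refl=0.750000·0.714286=0.5357; V=0.000000+0.750000+0.535714=1.2857
k=2 src: inc=0.535714, refl=0.535714·0.500000=0.2679; V=0.750000+0.535714+0.267857=1.5536
k=3 load: inc=0.267857, refl=0.267857·0.714286=0.1913; V=1.285714+0.267857+0.191327=1.7449
k=4 src: inc=0.191327, refl=0.191327·0.500000=0.0957; V=1.553571+0.191327+0.095663=1.8406
k=5 load: inc=0.095663, refl=0.095663·0.714286=0.0683; V=1.744898+0.095663+0.068331=1.9089
k=6 src: inc=0.068331, refl=0.068331·0.500000=0.0342; V=1.840561+0.068331+0.034165=1.9431
k=7 load: inc=0.034165, refl=0.034165·0.714286=0.0244; V=1.908892+0.034165+0.024404=1.9675
k=8 src: inc=0.024404, refl=0.024404·0.500000=0.0122; V=1.943058+0.024404+0.012202=1.9797
k=9 load: inc=0.012202, refl=0.012202·0.714286=0.0087; V=1.967461+0.012202+0.008716=1.9884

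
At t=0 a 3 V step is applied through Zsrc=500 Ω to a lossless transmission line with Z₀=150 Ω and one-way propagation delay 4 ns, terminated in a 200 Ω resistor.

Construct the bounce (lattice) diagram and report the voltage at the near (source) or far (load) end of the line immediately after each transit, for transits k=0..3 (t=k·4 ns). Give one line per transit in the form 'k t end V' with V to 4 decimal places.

0 0 source 0.6923
1 4 load 0.7912
2 8 source 0.8445
3 12 load 0.8521

Γ_L=0.142857, Γ_S=0.538462; launch V₁=3·150/650=0.692308
k=0 src: V=0.6923
k=1 load: inc=0.692308, refl=0.692308·0.142857=0.0989; V=0.000000+0.692308+0.098901=0.7912
k=2 src: inc=0.098901, refl=0.098901·0.538462=0.0533; V=0.692308+0.098901+0.053254=0.8445
k=3 load: inc=0.053254, refl=0.053254·0.142857=0.0076; V=0.791209+0.053254+0.007608=0.8521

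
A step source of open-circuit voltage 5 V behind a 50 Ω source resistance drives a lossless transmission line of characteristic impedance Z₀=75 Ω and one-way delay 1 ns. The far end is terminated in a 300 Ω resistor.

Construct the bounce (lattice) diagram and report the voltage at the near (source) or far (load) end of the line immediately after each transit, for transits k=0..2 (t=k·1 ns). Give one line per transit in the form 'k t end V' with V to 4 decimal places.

Γ_L=0.600000, Γ_S=-0.200000; launch V₁=5·75/125=3.000000
k=0 src: V=3.0000
k=1 load: inc=3.000000, refl=3.000000·0.600000=1.8000; V=0.000000+3.000000+1.800000=4.8000
k=2 src: inc=1.800000, refl=1.800000·-0.200000=-0.3600; V=3.000000+1.800000+-0.360000=4.4400

0 0 source 3.0000
1 1 load 4.8000
2 2 source 4.4400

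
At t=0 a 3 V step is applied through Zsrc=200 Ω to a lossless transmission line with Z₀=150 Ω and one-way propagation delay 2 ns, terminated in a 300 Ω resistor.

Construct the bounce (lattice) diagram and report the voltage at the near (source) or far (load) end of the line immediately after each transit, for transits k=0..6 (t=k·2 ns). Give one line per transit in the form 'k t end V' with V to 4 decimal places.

0 0 source 1.2857
1 2 load 1.7143
2 4 source 1.7755
3 6 load 1.7959
4 8 source 1.7988
5 10 load 1.7998
6 12 source 1.7999

Γ_L=0.333333, Γ_S=0.142857; launch V₁=3·150/350=1.285714
k=0 src: V=1.2857
k=1 load: inc=1.285714, refl=1.285714·0.333333=0.4286; V=0.000000+1.285714+0.428571=1.7143
k=2 src: inc=0.428571, refl=0.428571·0.142857=0.0612; V=1.285714+0.428571+0.061224=1.7755
k=3 load: inc=0.061224, refl=0.061224·0.333333=0.0204; V=1.714286+0.061224+0.020408=1.7959
k=4 src: inc=0.020408, refl=0.020408·0.142857=0.0029; V=1.775510+0.020408+0.002915=1.7988
k=5 load: inc=0.002915, refl=0.002915·0.333333=0.0010; V=1.795918+0.002915+0.000972=1.7998
k=6 src: inc=0.000972, refl=0.000972·0.142857=0.0001; V=1.798834+0.000972+0.000139=1.7999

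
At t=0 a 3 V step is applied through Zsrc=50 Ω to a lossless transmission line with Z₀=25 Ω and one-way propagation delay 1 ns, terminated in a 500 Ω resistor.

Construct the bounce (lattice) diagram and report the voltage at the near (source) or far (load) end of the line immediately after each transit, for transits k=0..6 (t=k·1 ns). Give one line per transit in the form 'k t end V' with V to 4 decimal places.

Γ_L=0.904762, Γ_S=0.333333; launch V₁=3·25/75=1.000000
k=0 src: V=1.0000
k=1 load: inc=1.000000, refl=1.000000·0.904762=0.9048; V=0.000000+1.000000+0.904762=1.9048
k=2 src: inc=0.904762, refl=0.904762·0.333333=0.3016; V=1.000000+0.904762+0.301587=2.2063
k=3 load: inc=0.301587, refl=0.301587·0.904762=0.2729; V=1.904762+0.301587+0.272865=2.4792
k=4 src: inc=0.272865, refl=0.272865·0.333333=0.0910; V=2.206349+0.272865+0.090955=2.5702
k=5 load: inc=0.090955, refl=0.090955·0.904762=0.0823; V=2.479214+0.090955+0.082293=2.6525
k=6 src: inc=0.082293, refl=0.082293·0.333333=0.0274; V=2.570169+0.082293+0.027431=2.6799

0 0 source 1.0000
1 1 load 1.9048
2 2 source 2.2063
3 3 load 2.4792
4 4 source 2.5702
5 5 load 2.6525
6 6 source 2.6799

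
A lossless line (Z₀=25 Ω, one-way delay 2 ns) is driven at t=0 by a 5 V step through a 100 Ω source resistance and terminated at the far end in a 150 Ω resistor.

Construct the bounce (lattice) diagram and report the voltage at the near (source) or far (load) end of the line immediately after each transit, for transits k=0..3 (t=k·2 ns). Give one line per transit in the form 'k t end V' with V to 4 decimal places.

Γ_L=0.714286, Γ_S=0.600000; launch V₁=5·25/125=1.000000
k=0 src: V=1.0000
k=1 load: inc=1.000000, refl=1.000000·0.714286=0.7143; V=0.000000+1.000000+0.714286=1.7143
k=2 src: inc=0.714286, refl=0.714286·0.600000=0.4286; V=1.000000+0.714286+0.428571=2.1429
k=3 load: inc=0.428571, refl=0.428571·0.714286=0.3061; V=1.714286+0.428571+0.306122=2.4490

0 0 source 1.0000
1 2 load 1.7143
2 4 source 2.1429
3 6 load 2.4490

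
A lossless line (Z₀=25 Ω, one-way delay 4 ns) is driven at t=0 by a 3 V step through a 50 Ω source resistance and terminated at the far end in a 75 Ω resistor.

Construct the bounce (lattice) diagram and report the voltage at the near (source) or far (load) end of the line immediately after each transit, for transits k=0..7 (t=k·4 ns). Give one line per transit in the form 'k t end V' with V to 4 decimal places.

Γ_L=0.500000, Γ_S=0.333333; launch V₁=3·25/75=1.000000
k=0 src: V=1.0000
k=1 load: inc=1.000000, refl=1.000000·0.500000=0.5000; V=0.000000+1.000000+0.500000=1.5000
k=2 src: inc=0.500000, refl=0.500000·0.333333=0.1667; V=1.000000+0.500000+0.166667=1.6667
k=3 load: inc=0.166667, refl=0.166667·0.500000=0.0833; V=1.500000+0.166667+0.083333=1.7500
k=4 src: inc=0.083333, refl=0.083333·0.333333=0.0278; V=1.666667+0.083333+0.027778=1.7778
k=5 load: inc=0.027778, refl=0.027778·0.500000=0.0139; V=1.750000+0.027778+0.013889=1.7917
k=6 src: inc=0.013889, refl=0.013889·0.333333=0.0046; V=1.777778+0.013889+0.004630=1.7963
k=7 load: inc=0.004630, refl=0.004630·0.500000=0.0023; V=1.791667+0.004630+0.002315=1.7986

0 0 source 1.0000
1 4 load 1.5000
2 8 source 1.6667
3 12 load 1.7500
4 16 source 1.7778
5 20 load 1.7917
6 24 source 1.7963
7 28 load 1.7986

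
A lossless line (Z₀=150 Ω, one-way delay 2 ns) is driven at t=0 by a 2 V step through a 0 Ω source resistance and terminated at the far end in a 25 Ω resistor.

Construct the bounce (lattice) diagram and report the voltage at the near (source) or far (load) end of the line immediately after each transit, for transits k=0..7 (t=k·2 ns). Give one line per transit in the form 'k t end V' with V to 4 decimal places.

0 0 source 2.0000
1 2 load 0.5714
2 4 source 2.0000
3 6 load 0.9796
4 8 source 2.0000
5 10 load 1.2711
6 12 source 2.0000
7 14 load 1.4794

Γ_L=-0.714286, Γ_S=-1.000000; launch V₁=2·150/150=2.000000
k=0 src: V=2.0000
k=1 load: inc=2.000000, refl=2.000000·-0.714286=-1.4286; V=0.000000+2.000000+-1.428571=0.5714
k=2 src: inc=-1.428571, refl=-1.428571·-1.000000=1.4286; V=2.000000+-1.428571+1.428571=2.0000
k=3 load: inc=1.428571, refl=1.428571·-0.714286=-1.0204; V=0.571429+1.428571+-1.020408=0.9796
k=4 src: inc=-1.020408, refl=-1.020408·-1.000000=1.0204; V=2.000000+-1.020408+1.020408=2.0000
k=5 load: inc=1.020408, refl=1.020408·-0.714286=-0.7289; V=0.979592+1.020408+-0.728863=1.2711
k=6 src: inc=-0.728863, refl=-0.728863·-1.000000=0.7289; V=2.000000+-0.728863+0.728863=2.0000
k=7 load: inc=0.728863, refl=0.728863·-0.714286=-0.5206; V=1.271137+0.728863+-0.520616=1.4794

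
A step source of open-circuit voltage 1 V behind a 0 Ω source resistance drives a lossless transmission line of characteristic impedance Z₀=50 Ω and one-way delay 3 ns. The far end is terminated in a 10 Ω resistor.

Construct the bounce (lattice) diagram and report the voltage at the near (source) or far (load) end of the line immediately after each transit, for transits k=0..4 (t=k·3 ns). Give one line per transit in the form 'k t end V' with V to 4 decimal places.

0 0 source 1.0000
1 3 load 0.3333
2 6 source 1.0000
3 9 load 0.5556
4 12 source 1.0000

Γ_L=-0.666667, Γ_S=-1.000000; launch V₁=1·50/50=1.000000
k=0 src: V=1.0000
k=1 load: inc=1.000000, refl=1.000000·-0.666667=-0.6667; V=0.000000+1.000000+-0.666667=0.3333
k=2 src: inc=-0.666667, refl=-0.666667·-1.000000=0.6667; V=1.000000+-0.666667+0.666667=1.0000
k=3 load: inc=0.666667, refl=0.666667·-0.666667=-0.4444; V=0.333333+0.666667+-0.444444=0.5556
k=4 src: inc=-0.444444, refl=-0.444444·-1.000000=0.4444; V=1.000000+-0.444444+0.444444=1.0000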